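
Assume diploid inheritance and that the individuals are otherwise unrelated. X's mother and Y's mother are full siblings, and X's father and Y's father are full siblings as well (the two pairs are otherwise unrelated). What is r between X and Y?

Relatedness sums over independent paths through distinct common ancestors.
X and Y are related in two ways: first cousins through their mothers (r = 1/8) and first cousins through their fathers (r = 1/8) — i.e. double first cousins.
r = 1/8 + 1/8 = 0.25.

0.25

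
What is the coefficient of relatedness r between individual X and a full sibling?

0.5

Full sibs share both parents — two paths of length 2: r = 2·(1/2)^2 = 1/2.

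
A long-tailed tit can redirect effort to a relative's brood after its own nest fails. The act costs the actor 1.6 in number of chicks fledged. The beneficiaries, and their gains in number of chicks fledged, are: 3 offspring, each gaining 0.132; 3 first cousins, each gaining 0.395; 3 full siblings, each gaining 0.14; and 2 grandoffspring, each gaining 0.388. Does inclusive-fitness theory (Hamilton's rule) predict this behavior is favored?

No

Hamilton's rule: the trait is favored when the sum of r·B over every recipient exceeds the actor's cost C.
r to an offspring = 1/2 (one parent–offspring link: r = (1/2)^1 = 1/2).
r to a first cousin = 0.125 (first cousins share one grandparent pair — two paths of length 4: r = 2·(1/2)^4 = 1/8).
r to a full sibling = 0.5 (full sibs share both parents — two paths of length 2: r = 2·(1/2)^2 = 1/2).
r to a grandoffspring = 0.25 (two parent–offspring links: r = (1/2)^2 = 1/4).
Summing one r·B term per recipient: 3·0.5·0.132 + 3·0.125·0.395 + 3·0.5·0.14 + 2·0.25·0.388 = 0.750125.
0.750125 < 1.6: the indirect benefit is less than the cost.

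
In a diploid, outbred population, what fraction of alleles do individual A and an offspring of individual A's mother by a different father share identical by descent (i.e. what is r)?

Each parent–offspring link contributes a factor of 1/2, and independent paths through distinct common ancestors add.
Half-sibs share one parent — one path of length 2: r = (1/2)^2 = 1/4.

0.25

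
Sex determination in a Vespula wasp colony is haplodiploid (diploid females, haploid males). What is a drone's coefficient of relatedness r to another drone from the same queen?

Haploid brothers each carry a random half of the queen's diploid genome, so on average they share half: r = 1/2.

0.5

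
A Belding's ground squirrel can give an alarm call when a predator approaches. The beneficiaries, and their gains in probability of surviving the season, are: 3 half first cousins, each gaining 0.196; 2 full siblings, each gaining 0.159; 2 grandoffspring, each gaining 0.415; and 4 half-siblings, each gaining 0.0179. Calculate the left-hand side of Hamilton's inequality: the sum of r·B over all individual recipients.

r to a half first cousin = 1/16 (half first cousins share one grandparent — one path of length 4: r = (1/2)^4 = 1/16).
r to a full sibling = 1/2 (full sibs share both parents — two paths of length 2: r = 2·(1/2)^2 = 1/2).
r to a grandoffspring = 0.25 (two parent–offspring links: r = (1/2)^2 = 1/4).
r to a half-sibling = 0.25 (half-sibs share one parent — one path of length 2: r = (1/2)^2 = 1/4).
Summing one r·B term per recipient: 3·0.0625·0.196 + 2·0.5·0.159 + 2·0.25·0.415 + 4·0.25·0.0179 = 0.42115.

0.42115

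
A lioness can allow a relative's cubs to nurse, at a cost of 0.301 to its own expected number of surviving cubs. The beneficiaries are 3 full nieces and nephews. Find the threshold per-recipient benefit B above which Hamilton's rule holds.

0.4013

r to a full niece or nephew = 0.25 (full aunt/uncle↔niece/nephew: two paths of length 3 through the shared grandparent pair: r = 2·(1/2)^3 = 1/4).
Hamilton's rule with n recipients of equal r: n·r·B > C, so B > C/(n·r) = 0.301/(3·0.25) = 0.4013.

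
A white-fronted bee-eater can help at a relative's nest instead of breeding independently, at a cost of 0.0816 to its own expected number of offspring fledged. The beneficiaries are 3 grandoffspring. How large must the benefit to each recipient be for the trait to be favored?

r to a grandoffspring = 1/4 (two parent–offspring links: r = (1/2)^2 = 1/4).
Hamilton's rule with n recipients of equal r: n·r·B > C, so B > C/(n·r) = 0.0816/(3·0.25) = 0.1088.

0.1088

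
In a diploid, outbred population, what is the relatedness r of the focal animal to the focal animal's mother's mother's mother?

0.125

Each parent–offspring link contributes a factor of 1/2, and independent paths through distinct common ancestors add.
Three parent–offspring links: r = (1/2)^3 = 1/8.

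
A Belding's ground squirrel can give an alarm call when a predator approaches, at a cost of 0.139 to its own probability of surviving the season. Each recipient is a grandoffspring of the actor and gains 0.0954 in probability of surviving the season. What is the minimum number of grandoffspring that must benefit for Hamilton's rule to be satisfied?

r to a grandoffspring = 0.25 (two parent–offspring links: r = (1/2)^2 = 1/4).
Hamilton's rule: n·r·B > C  ⇒  n > C/(r·B) = 0.139/(0.25·0.0954) = 5.828.
The smallest integer exceeding 5.828 is 6.

6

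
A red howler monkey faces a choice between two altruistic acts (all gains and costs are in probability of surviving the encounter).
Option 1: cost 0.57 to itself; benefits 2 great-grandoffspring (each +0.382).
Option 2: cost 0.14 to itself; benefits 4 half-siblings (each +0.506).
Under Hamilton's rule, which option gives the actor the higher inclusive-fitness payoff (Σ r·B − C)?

Option 2

Option 1: r to a great-grandoffspring = 0.125.
Option 1: Σ r·B − C = (2·0.125·0.382) − 0.57 = -0.4745.
Option 2: r to a half-sibling = 0.25.
Option 2: Σ r·B − C = (4·0.25·0.506) − 0.14 = 0.366.
Option 2 has the higher net inclusive-fitness payoff.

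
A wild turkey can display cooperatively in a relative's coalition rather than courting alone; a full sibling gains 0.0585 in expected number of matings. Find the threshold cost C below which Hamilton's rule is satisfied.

0.02925

r to a full sibling = 0.5 (full sibs share both parents — two paths of length 2: r = 2·(1/2)^2 = 1/2).
Hamilton's rule: n·r·B > C, so the trait is favored while C < n·r·B = 1·0.5·0.0585 = 0.02925.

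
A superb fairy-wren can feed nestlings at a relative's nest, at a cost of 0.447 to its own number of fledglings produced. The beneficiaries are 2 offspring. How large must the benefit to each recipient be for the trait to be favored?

0.447

r to an offspring = 1/2 (one parent–offspring link: r = (1/2)^1 = 1/2).
Hamilton's rule with n recipients of equal r: n·r·B > C, so B > C/(n·r) = 0.447/(2·0.5) = 0.447.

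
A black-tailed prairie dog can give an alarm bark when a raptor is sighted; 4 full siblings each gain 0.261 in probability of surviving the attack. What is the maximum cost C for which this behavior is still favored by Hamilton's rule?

r to a full sibling = 0.5 (full sibs share both parents — two paths of length 2: r = 2·(1/2)^2 = 1/2).
Hamilton's rule: n·r·B > C, so the trait is favored while C < n·r·B = 4·0.5·0.261 = 0.522.

0.522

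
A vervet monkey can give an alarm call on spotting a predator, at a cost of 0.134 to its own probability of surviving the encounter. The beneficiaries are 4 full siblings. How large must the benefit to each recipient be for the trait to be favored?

0.067

r to a full sibling = 1/2 (full sibs share both parents — two paths of length 2: r = 2·(1/2)^2 = 1/2).
Hamilton's rule with n recipients of equal r: n·r·B > C, so B > C/(n·r) = 0.134/(4·0.5) = 0.067.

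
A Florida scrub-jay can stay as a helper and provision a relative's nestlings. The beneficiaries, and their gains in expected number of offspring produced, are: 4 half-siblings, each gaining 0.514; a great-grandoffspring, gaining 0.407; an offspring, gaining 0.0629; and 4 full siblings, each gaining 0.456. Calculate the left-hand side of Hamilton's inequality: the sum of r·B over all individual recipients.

1.508325

r to a half-sibling = 0.25 (half-sibs share one parent — one path of length 2: r = (1/2)^2 = 1/4).
r to a great-grandoffspring = 0.125 (three parent–offspring links: r = (1/2)^3 = 1/8).
r to an offspring = 1/2 (one parent–offspring link: r = (1/2)^1 = 1/2).
r to a full sibling = 0.5 (full sibs share both parents — two paths of length 2: r = 2·(1/2)^2 = 1/2).
Summing one r·B term per recipient: 4·0.25·0.514 + 1·0.125·0.407 + 1·0.5·0.0629 + 4·0.5·0.456 = 1.508325.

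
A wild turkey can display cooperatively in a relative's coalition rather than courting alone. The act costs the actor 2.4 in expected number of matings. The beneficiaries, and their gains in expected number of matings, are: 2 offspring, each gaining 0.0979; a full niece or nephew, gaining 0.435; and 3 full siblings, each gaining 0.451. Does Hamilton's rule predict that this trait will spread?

Hamilton's rule: the trait is favored when the sum of r·B over every recipient exceeds the actor's cost C.
r to an offspring = 1/2 (one parent–offspring link: r = (1/2)^1 = 1/2).
r to a full niece or nephew = 1/4 (full aunt/uncle↔niece/nephew: two paths of length 3 through the shared grandparent pair: r = 2·(1/2)^3 = 1/4).
r to a full sibling = 1/2 (full sibs share both parents — two paths of length 2: r = 2·(1/2)^2 = 1/2).
Summing one r·B term per recipient: 2·0.5·0.0979 + 1·0.25·0.435 + 3·0.5·0.451 = 0.88315.
0.88315 < 2.4: the indirect benefit is less than the cost.

No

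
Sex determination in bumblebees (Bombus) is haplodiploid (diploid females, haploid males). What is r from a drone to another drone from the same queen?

Haploid brothers each carry a random half of the queen's diploid genome, so on average they share half: r = 1/2.

0.5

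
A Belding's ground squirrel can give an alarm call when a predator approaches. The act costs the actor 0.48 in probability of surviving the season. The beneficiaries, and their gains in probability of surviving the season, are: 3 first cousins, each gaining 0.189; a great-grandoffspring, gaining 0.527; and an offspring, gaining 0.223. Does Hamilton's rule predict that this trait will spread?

Hamilton's rule: the trait is favored when the sum of r·B over every recipient exceeds the actor's cost C.
r to a first cousin = 1/8 (first cousins share one grandparent pair — two paths of length 4: r = 2·(1/2)^4 = 1/8).
r to a great-grandoffspring = 1/8 (three parent–offspring links: r = (1/2)^3 = 1/8).
r to an offspring = 0.5 (one parent–offspring link: r = (1/2)^1 = 1/2).
Summing one r·B term per recipient: 3·0.125·0.189 + 1·0.125·0.527 + 1·0.5·0.223 = 0.24825.
0.24825 < 0.48: the indirect benefit is less than the cost.

No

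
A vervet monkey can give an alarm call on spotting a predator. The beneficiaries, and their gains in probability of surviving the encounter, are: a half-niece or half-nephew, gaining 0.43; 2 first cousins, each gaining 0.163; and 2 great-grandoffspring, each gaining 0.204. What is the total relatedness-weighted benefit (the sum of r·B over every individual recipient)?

r to a half-niece or half-nephew = 1/8 (half-aunt/uncle↔niece/nephew: one path of length 3: r = (1/2)^3 = 1/8).
r to a first cousin = 1/8 (first cousins share one grandparent pair — two paths of length 4: r = 2·(1/2)^4 = 1/8).
r to a great-grandoffspring = 1/8 (three parent–offspring links: r = (1/2)^3 = 1/8).
Summing one r·B term per recipient: 1·0.125·0.43 + 2·0.125·0.163 + 2·0.125·0.204 = 0.1455.

0.1455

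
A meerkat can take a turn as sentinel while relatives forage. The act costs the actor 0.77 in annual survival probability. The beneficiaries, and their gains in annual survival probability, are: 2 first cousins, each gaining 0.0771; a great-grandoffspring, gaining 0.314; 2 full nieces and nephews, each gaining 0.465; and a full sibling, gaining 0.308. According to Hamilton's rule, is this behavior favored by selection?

Hamilton's rule: the trait is favored when the sum of r·B over every recipient exceeds the actor's cost C.
r to a first cousin = 1/8 (first cousins share one grandparent pair — two paths of length 4: r = 2·(1/2)^4 = 1/8).
r to a great-grandoffspring = 0.125 (three parent–offspring links: r = (1/2)^3 = 1/8).
r to a full niece or nephew = 1/4 (full aunt/uncle↔niece/nephew: two paths of length 3 through the shared grandparent pair: r = 2·(1/2)^3 = 1/4).
r to a full sibling = 0.5 (full sibs share both parents — two paths of length 2: r = 2·(1/2)^2 = 1/2).
Summing one r·B term per recipient: 2·0.125·0.0771 + 1·0.125·0.314 + 2·0.25·0.465 + 1·0.5·0.308 = 0.445025.
0.445025 < 0.77: the indirect benefit is less than the cost.

No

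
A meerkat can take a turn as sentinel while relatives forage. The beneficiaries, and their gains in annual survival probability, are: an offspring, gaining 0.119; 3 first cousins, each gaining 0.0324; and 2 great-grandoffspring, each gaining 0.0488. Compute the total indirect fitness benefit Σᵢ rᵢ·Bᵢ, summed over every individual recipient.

r to an offspring = 0.5 (one parent–offspring link: r = (1/2)^1 = 1/2).
r to a first cousin = 1/8 (first cousins share one grandparent pair — two paths of length 4: r = 2·(1/2)^4 = 1/8).
r to a great-grandoffspring = 1/8 (three parent–offspring links: r = (1/2)^3 = 1/8).
Summing one r·B term per recipient: 1·0.5·0.119 + 3·0.125·0.0324 + 2·0.125·0.0488 = 0.08385.

0.08385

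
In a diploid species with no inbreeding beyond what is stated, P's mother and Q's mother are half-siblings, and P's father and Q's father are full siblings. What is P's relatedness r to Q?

0.1875

With two independent routes of shared ancestry, r is the sum of the two contributions.
P and Q are related in two ways: half first cousins through their mothers (r = 1/16) and first cousins through their fathers (r = 1/8).
r = 1/16 + 1/8 = 0.1875.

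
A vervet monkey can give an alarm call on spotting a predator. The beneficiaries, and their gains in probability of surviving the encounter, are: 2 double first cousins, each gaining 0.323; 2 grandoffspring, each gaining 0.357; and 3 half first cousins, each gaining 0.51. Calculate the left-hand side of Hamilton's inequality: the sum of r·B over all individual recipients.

r to a double first cousin = 0.25 (double first cousins share both grandparent pairs — four paths of length 4: r = 4·(1/2)^4 = 1/4).
r to a grandoffspring = 1/4 (two parent–offspring links: r = (1/2)^2 = 1/4).
r to a half first cousin = 1/16 (half first cousins share one grandparent — one path of length 4: r = (1/2)^4 = 1/16).
Summing one r·B term per recipient: 2·0.25·0.323 + 2·0.25·0.357 + 3·0.0625·0.51 = 0.435625.

0.435625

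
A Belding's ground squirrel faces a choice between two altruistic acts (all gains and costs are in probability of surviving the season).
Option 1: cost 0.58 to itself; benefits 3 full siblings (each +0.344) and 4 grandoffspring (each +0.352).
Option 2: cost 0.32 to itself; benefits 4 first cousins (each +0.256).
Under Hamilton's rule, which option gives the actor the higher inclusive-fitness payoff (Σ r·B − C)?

Option 1: r to a full sibling = 0.5.
Option 1: r to a grandoffspring = 0.25.
Option 1: Σ r·B − C = (3·0.5·0.344 + 4·0.25·0.352) − 0.58 = 0.288.
Option 2: r to a first cousin = 0.125.
Option 2: Σ r·B − C = (4·0.125·0.256) − 0.32 = -0.192.
Option 1 has the higher net inclusive-fitness payoff.

Option 1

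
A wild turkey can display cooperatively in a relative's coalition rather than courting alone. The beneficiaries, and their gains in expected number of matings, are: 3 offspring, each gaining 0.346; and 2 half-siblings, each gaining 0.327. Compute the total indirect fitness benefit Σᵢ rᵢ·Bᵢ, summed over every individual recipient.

0.6825

r to an offspring = 0.5 (one parent–offspring link: r = (1/2)^1 = 1/2).
r to a half-sibling = 0.25 (half-sibs share one parent — one path of length 2: r = (1/2)^2 = 1/4).
Summing one r·B term per recipient: 3·0.5·0.346 + 2·0.25·0.327 = 0.6825.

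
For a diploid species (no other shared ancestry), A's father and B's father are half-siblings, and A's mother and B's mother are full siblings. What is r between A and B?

0.1875

Independent pedigree routes through distinct common ancestors add.
A and B are related in two ways: half first cousins through their fathers (r = 1/16) and first cousins through their mothers (r = 1/8).
r = 1/16 + 1/8 = 0.1875.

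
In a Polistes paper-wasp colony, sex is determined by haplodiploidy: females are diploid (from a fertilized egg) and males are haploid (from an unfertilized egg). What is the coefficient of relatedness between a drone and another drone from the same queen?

0.5

Haploid brothers each carry a random half of the queen's diploid genome, so on average they share half: r = 1/2.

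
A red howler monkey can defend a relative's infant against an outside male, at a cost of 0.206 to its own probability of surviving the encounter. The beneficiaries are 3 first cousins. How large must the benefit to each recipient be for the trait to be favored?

r to a first cousin = 1/8 (first cousins share one grandparent pair — two paths of length 4: r = 2·(1/2)^4 = 1/8).
Hamilton's rule with n recipients of equal r: n·r·B > C, so B > C/(n·r) = 0.206/(3·0.125) = 0.5493.

0.5493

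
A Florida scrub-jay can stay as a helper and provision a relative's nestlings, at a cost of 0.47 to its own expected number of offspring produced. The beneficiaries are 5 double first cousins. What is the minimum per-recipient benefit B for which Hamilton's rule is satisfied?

0.376

r to a double first cousin = 0.25 (double first cousins share both grandparent pairs — four paths of length 4: r = 4·(1/2)^4 = 1/4).
Hamilton's rule with n recipients of equal r: n·r·B > C, so B > C/(n·r) = 0.47/(5·0.25) = 0.376.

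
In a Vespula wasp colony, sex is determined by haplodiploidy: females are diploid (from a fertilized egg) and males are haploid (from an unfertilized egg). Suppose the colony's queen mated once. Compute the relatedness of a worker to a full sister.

Haplodiploid full sisters inherit their father's entire haploid genome identically (contributing 1/2) and on average half of their mother's contribution (1/2 · 1/2 = 1/4); r = 1/2 + 1/4 = 3/4.

0.75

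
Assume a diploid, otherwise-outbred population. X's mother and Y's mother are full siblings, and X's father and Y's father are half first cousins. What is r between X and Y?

Independent pedigree routes through distinct common ancestors add.
X and Y are related in two ways: first cousins through their mothers (r = 1/8) and half second cousins through their fathers (r = 1/64).
r = 1/8 + 1/64 = 9/64 = 0.140625.

0.140625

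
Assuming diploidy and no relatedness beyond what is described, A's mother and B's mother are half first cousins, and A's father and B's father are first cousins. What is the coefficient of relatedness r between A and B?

0.046875

With two independent routes of shared ancestry, r is the sum of the two contributions.
A and B are related in two ways: half second cousins through their mothers (r = 1/64) and second cousins through their fathers (r = 1/32).
r = 1/64 + 1/32 = 0.046875.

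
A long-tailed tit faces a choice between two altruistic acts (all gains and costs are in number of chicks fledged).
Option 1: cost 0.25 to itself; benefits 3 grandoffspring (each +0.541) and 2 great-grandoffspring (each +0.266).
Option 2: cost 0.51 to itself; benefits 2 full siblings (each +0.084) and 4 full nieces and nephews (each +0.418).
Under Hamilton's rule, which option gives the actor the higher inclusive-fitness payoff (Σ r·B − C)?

Option 1

Option 1: r to a grandoffspring = 0.25.
Option 1: r to a great-grandoffspring = 0.125.
Option 1: Σ r·B − C = (3·0.25·0.541 + 2·0.125·0.266) − 0.25 = 0.22225.
Option 2: r to a full sibling = 0.5.
Option 2: r to a full niece or nephew = 0.25.
Option 2: Σ r·B − C = (2·0.5·0.084 + 4·0.25·0.418) − 0.51 = -0.008.
Option 1 has the higher net inclusive-fitness payoff.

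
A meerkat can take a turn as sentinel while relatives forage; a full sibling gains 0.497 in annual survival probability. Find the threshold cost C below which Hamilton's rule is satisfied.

r to a full sibling = 1/2 (full sibs share both parents — two paths of length 2: r = 2·(1/2)^2 = 1/2).
Hamilton's rule: n·r·B > C, so the trait is favored while C < n·r·B = 1·0.5·0.497 = 0.2485.

0.2485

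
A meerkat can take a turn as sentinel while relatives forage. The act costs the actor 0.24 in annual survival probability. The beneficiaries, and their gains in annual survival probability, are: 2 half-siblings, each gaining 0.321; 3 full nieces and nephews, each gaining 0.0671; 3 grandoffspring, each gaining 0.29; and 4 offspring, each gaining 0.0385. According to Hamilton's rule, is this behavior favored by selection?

Yes

Hamilton's rule: the trait is favored when the sum of r·B over every recipient exceeds the actor's cost C.
r to a half-sibling = 0.25 (half-sibs share one parent — one path of length 2: r = (1/2)^2 = 1/4).
r to a full niece or nephew = 1/4 (full aunt/uncle↔niece/nephew: two paths of length 3 through the shared grandparent pair: r = 2·(1/2)^3 = 1/4).
r to a grandoffspring = 0.25 (two parent–offspring links: r = (1/2)^2 = 1/4).
r to an offspring = 0.5 (one parent–offspring link: r = (1/2)^1 = 1/2).
Summing one r·B term per recipient: 2·0.25·0.321 + 3·0.25·0.0671 + 3·0.25·0.29 + 4·0.5·0.0385 = 0.505325.
0.505325 > 0.24: the indirect benefit exceeds the cost.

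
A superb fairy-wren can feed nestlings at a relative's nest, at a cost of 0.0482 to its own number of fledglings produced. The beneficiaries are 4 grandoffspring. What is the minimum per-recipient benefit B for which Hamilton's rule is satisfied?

0.0482

r to a grandoffspring = 1/4 (two parent–offspring links: r = (1/2)^2 = 1/4).
Hamilton's rule with n recipients of equal r: n·r·B > C, so B > C/(n·r) = 0.0482/(4·0.25) = 0.0482.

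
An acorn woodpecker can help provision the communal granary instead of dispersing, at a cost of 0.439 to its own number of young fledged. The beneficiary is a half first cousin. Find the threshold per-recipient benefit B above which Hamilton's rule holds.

7.024

r to a half first cousin = 0.0625 (half first cousins share one grandparent — one path of length 4: r = (1/2)^4 = 1/16).
Hamilton's rule with n recipients of equal r: n·r·B > C, so B > C/(n·r) = 0.439/(1·0.0625) = 7.024.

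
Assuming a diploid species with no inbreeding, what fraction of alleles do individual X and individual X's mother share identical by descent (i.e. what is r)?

Each parent–offspring link contributes a factor of 1/2, and independent paths through distinct common ancestors add.
One parent–offspring link: r = (1/2)^1 = 1/2.

0.5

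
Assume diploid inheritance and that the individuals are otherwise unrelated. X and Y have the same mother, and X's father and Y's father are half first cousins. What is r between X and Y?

Independent pedigree routes through distinct common ancestors add.
X and Y are related in two ways: half-sibs through their shared mother (r = 1/4) and half second cousins through their fathers (r = 1/64).
r = 1/4 + 1/64 = 17/64 = 0.265625.

0.265625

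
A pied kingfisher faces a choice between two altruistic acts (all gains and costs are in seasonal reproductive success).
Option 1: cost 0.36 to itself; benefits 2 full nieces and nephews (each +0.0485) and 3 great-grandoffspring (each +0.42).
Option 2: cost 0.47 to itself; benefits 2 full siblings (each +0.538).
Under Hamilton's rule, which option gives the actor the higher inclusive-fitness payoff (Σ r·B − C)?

Option 2

Option 1: r to a full niece or nephew = 0.25.
Option 1: r to a great-grandoffspring = 0.125.
Option 1: Σ r·B − C = (2·0.25·0.0485 + 3·0.125·0.42) − 0.36 = -0.17825.
Option 2: r to a full sibling = 0.5.
Option 2: Σ r·B − C = (2·0.5·0.538) − 0.47 = 0.068.
Option 2 has the higher net inclusive-fitness payoff.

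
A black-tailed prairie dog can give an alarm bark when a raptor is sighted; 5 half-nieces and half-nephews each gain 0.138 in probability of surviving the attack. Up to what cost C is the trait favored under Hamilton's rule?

r to a half-niece or half-nephew = 1/8 (half-aunt/uncle↔niece/nephew: one path of length 3: r = (1/2)^3 = 1/8).
Hamilton's rule: n·r·B > C, so the trait is favored while C < n·r·B = 5·0.125·0.138 = 0.08625.

0.08625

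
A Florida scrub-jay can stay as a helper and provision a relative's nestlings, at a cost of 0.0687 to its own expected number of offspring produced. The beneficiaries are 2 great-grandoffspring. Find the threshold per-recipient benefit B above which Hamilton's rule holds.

0.2748

r to a great-grandoffspring = 0.125 (three parent–offspring links: r = (1/2)^3 = 1/8).
Hamilton's rule with n recipients of equal r: n·r·B > C, so B > C/(n·r) = 0.0687/(2·0.125) = 0.2748.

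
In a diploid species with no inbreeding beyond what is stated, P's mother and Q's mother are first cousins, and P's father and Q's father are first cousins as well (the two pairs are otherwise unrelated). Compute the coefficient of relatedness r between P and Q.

Relatedness sums over independent paths through distinct common ancestors.
P and Q are related in two ways: second cousins through their mothers (r = 1/32) and second cousins through their fathers (r = 1/32).
r = 1/32 + 1/32 = 1/16 = 0.0625.

0.0625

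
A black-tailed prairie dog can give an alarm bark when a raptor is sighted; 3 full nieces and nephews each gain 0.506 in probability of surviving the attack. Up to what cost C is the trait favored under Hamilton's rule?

r to a full niece or nephew = 0.25 (full aunt/uncle↔niece/nephew: two paths of length 3 through the shared grandparent pair: r = 2·(1/2)^3 = 1/4).
Hamilton's rule: n·r·B > C, so the trait is favored while C < n·r·B = 3·0.25·0.506 = 0.3795.

0.3795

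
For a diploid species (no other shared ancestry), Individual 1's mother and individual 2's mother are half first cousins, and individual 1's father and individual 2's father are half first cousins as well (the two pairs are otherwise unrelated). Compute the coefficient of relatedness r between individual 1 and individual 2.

With two independent routes of shared ancestry, r is the sum of the two contributions.
Individual 1 and individual 2 are related in two ways: half second cousins through their mothers (r = 1/64) and half second cousins through their fathers (r = 1/64).
r = 1/64 + 1/64 = 1/32 = 0.03125.

0.03125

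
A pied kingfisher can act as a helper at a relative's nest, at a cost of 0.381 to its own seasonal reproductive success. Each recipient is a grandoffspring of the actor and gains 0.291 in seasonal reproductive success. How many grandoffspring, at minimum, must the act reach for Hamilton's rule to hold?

r to a grandoffspring = 0.25 (two parent–offspring links: r = (1/2)^2 = 1/4).
Hamilton's rule: n·r·B > C  ⇒  n > C/(r·B) = 0.381/(0.25·0.291) = 5.237.
The smallest integer exceeding 5.237 is 6.

6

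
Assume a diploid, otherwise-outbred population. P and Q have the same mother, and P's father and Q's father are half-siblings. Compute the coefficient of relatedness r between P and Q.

Independent pedigree routes through distinct common ancestors add.
P and Q are related in two ways: half-sibs through their shared mother (r = 1/4) and half first cousins through their fathers (r = 1/16).
r = 1/4 + 1/16 = 5/16 = 0.3125.

0.3125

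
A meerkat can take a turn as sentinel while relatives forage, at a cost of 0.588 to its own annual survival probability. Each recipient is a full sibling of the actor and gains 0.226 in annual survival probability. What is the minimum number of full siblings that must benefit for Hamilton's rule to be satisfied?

6

r to a full sibling = 1/2 (full sibs share both parents — two paths of length 2: r = 2·(1/2)^2 = 1/2).
Hamilton's rule: n·r·B > C  ⇒  n > C/(r·B) = 0.588/(0.5·0.226) = 5.204.
The smallest integer exceeding 5.204 is 6.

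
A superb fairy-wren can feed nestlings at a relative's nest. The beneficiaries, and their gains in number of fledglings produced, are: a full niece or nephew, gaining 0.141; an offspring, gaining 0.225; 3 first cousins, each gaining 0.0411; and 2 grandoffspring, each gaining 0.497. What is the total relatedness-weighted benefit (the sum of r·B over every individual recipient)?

0.4116625

r to a full niece or nephew = 0.25 (full aunt/uncle↔niece/nephew: two paths of length 3 through the shared grandparent pair: r = 2·(1/2)^3 = 1/4).
r to an offspring = 1/2 (one parent–offspring link: r = (1/2)^1 = 1/2).
r to a first cousin = 1/8 (first cousins share one grandparent pair — two paths of length 4: r = 2·(1/2)^4 = 1/8).
r to a grandoffspring = 0.25 (two parent–offspring links: r = (1/2)^2 = 1/4).
Summing one r·B term per recipient: 1·0.25·0.141 + 1·0.5·0.225 + 3·0.125·0.0411 + 2·0.25·0.497 = 0.4116625.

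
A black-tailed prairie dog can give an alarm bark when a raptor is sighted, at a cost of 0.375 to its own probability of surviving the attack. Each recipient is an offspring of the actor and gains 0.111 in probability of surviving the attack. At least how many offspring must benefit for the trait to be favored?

r to an offspring = 1/2 (one parent–offspring link: r = (1/2)^1 = 1/2).
Hamilton's rule: n·r·B > C  ⇒  n > C/(r·B) = 0.375/(0.5·0.111) = 6.757.
The smallest integer exceeding 6.757 is 7.

7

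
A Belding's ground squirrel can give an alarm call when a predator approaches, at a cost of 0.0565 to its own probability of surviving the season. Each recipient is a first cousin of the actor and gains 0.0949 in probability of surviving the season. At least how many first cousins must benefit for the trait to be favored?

5

r to a first cousin = 0.125 (first cousins share one grandparent pair — two paths of length 4: r = 2·(1/2)^4 = 1/8).
Hamilton's rule: n·r·B > C  ⇒  n > C/(r·B) = 0.0565/(0.125·0.0949) = 4.763.
The smallest integer exceeding 4.763 is 5.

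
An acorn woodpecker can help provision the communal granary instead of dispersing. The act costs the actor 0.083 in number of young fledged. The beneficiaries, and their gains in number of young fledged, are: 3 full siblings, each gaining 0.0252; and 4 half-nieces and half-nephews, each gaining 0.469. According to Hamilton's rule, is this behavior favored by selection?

Hamilton's rule: the trait is favored when the sum of r·B over every recipient exceeds the actor's cost C.
r to a full sibling = 0.5 (full sibs share both parents — two paths of length 2: r = 2·(1/2)^2 = 1/2).
r to a half-niece or half-nephew = 1/8 (half-aunt/uncle↔niece/nephew: one path of length 3: r = (1/2)^3 = 1/8).
Summing one r·B term per recipient: 3·0.5·0.0252 + 4·0.125·0.469 = 0.2723.
0.2723 > 0.083: the indirect benefit exceeds the cost.

Yes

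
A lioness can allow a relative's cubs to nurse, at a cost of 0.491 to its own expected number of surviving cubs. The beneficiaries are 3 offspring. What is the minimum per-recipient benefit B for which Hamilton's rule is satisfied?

r to an offspring = 1/2 (one parent–offspring link: r = (1/2)^1 = 1/2).
Hamilton's rule with n recipients of equal r: n·r·B > C, so B > C/(n·r) = 0.491/(3·0.5) = 0.3273.

0.3273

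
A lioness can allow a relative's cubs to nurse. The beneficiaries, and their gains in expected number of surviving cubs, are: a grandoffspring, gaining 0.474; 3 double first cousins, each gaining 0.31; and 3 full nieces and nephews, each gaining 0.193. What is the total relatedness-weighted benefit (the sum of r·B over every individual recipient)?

0.49575

r to a grandoffspring = 0.25 (two parent–offspring links: r = (1/2)^2 = 1/4).
r to a double first cousin = 1/4 (double first cousins share both grandparent pairs — four paths of length 4: r = 4·(1/2)^4 = 1/4).
r to a full niece or nephew = 1/4 (full aunt/uncle↔niece/nephew: two paths of length 3 through the shared grandparent pair: r = 2·(1/2)^3 = 1/4).
Summing one r·B term per recipient: 1·0.25·0.474 + 3·0.25·0.31 + 3·0.25·0.193 = 0.49575.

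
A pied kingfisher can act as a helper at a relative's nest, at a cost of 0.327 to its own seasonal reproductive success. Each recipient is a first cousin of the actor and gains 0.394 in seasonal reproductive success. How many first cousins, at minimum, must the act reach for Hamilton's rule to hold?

r to a first cousin = 1/8 (first cousins share one grandparent pair — two paths of length 4: r = 2·(1/2)^4 = 1/8).
Hamilton's rule: n·r·B > C  ⇒  n > C/(r·B) = 0.327/(0.125·0.394) = 6.64.
The smallest integer exceeding 6.64 is 7.

7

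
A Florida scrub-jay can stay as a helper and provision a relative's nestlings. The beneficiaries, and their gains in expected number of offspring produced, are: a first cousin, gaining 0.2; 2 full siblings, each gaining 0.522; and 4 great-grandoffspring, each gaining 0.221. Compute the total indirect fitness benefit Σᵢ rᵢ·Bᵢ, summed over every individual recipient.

r to a first cousin = 0.125 (first cousins share one grandparent pair — two paths of length 4: r = 2·(1/2)^4 = 1/8).
r to a full sibling = 0.5 (full sibs share both parents — two paths of length 2: r = 2·(1/2)^2 = 1/2).
r to a great-grandoffspring = 0.125 (three parent–offspring links: r = (1/2)^3 = 1/8).
Summing one r·B term per recipient: 1·0.125·0.2 + 2·0.5·0.522 + 4·0.125·0.221 = 0.6575.

0.6575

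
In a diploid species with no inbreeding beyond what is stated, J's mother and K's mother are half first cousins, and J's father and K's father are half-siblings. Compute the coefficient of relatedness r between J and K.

0.078125

With two independent routes of shared ancestry, r is the sum of the two contributions.
J and K are related in two ways: half second cousins through their mothers (r = 1/64) and half first cousins through their fathers (r = 1/16).
r = 1/64 + 1/16 = 0.078125.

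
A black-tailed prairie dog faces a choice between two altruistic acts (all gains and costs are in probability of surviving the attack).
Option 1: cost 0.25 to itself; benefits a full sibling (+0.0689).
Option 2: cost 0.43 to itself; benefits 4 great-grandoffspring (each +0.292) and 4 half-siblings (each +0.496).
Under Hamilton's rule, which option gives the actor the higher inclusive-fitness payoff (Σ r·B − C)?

Option 1: r to a full sibling = 0.5.
Option 1: Σ r·B − C = (1·0.5·0.0689) − 0.25 = -0.21555.
Option 2: r to a great-grandoffspring = 0.125.
Option 2: r to a half-sibling = 0.25.
Option 2: Σ r·B − C = (4·0.125·0.292 + 4·0.25·0.496) − 0.43 = 0.212.
Option 2 has the higher net inclusive-fitness payoff.

Option 2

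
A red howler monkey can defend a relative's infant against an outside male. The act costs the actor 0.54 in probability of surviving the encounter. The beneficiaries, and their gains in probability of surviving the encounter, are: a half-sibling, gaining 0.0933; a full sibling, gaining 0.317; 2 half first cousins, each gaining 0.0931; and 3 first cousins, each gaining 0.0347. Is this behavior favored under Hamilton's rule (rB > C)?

No

Hamilton's rule: the trait is favored when the sum of r·B over every recipient exceeds the actor's cost C.
r to a half-sibling = 1/4 (half-sibs share one parent — one path of length 2: r = (1/2)^2 = 1/4).
r to a full sibling = 0.5 (full sibs share both parents — two paths of length 2: r = 2·(1/2)^2 = 1/2).
r to a half first cousin = 0.0625 (half first cousins share one grandparent — one path of length 4: r = (1/2)^4 = 1/16).
r to a first cousin = 0.125 (first cousins share one grandparent pair — two paths of length 4: r = 2·(1/2)^4 = 1/8).
Summing one r·B term per recipient: 1·0.25·0.0933 + 1·0.5·0.317 + 2·0.0625·0.0931 + 3·0.125·0.0347 = 0.206475.
0.206475 < 0.54: the indirect benefit is less than the cost.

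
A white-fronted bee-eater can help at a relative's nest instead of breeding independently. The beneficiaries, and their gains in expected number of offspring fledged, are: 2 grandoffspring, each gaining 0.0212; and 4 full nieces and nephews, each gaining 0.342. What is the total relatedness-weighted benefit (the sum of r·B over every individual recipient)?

0.3526

r to a grandoffspring = 0.25 (two parent–offspring links: r = (1/2)^2 = 1/4).
r to a full niece or nephew = 1/4 (full aunt/uncle↔niece/nephew: two paths of length 3 through the shared grandparent pair: r = 2·(1/2)^3 = 1/4).
Summing one r·B term per recipient: 2·0.25·0.0212 + 4·0.25·0.342 = 0.3526.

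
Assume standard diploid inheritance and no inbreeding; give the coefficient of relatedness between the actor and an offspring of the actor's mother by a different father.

Each parent–offspring link contributes a factor of 1/2, and independent paths through distinct common ancestors add.
Half-sibs share one parent — one path of length 2: r = (1/2)^2 = 1/4.

0.25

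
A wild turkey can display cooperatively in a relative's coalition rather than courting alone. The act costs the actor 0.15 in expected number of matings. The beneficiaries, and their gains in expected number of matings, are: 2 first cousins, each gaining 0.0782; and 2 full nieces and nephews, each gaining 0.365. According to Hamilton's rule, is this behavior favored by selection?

Hamilton's rule: the trait is favored when the sum of r·B over every recipient exceeds the actor's cost C.
r to a first cousin = 0.125 (first cousins share one grandparent pair — two paths of length 4: r = 2·(1/2)^4 = 1/8).
r to a full niece or nephew = 1/4 (full aunt/uncle↔niece/nephew: two paths of length 3 through the shared grandparent pair: r = 2·(1/2)^3 = 1/4).
Summing one r·B term per recipient: 2·0.125·0.0782 + 2·0.25·0.365 = 0.20205.
0.20205 > 0.15: the indirect benefit exceeds the cost.

Yes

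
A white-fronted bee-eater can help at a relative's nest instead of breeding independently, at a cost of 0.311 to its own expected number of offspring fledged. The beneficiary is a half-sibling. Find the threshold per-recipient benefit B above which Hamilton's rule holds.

r to a half-sibling = 1/4 (half-sibs share one parent — one path of length 2: r = (1/2)^2 = 1/4).
Hamilton's rule with n recipients of equal r: n·r·B > C, so B > C/(n·r) = 0.311/(1·0.25) = 1.244.

1.244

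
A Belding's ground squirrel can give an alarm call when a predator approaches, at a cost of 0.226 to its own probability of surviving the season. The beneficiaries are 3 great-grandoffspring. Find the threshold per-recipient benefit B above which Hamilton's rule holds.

r to a great-grandoffspring = 0.125 (three parent–offspring links: r = (1/2)^3 = 1/8).
Hamilton's rule with n recipients of equal r: n·r·B > C, so B > C/(n·r) = 0.226/(3·0.125) = 0.6027.

0.6027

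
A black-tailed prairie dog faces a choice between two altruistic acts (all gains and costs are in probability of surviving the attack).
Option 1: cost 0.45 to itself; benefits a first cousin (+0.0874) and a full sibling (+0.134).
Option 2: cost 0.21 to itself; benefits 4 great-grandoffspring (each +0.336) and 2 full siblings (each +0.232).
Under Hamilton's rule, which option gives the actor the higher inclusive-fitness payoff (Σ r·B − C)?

Option 1: r to a first cousin = 0.125.
Option 1: r to a full sibling = 0.5.
Option 1: Σ r·B − C = (1·0.125·0.0874 + 1·0.5·0.134) − 0.45 = -0.372075.
Option 2: r to a great-grandoffspring = 0.125.
Option 2: r to a full sibling = 0.5.
Option 2: Σ r·B − C = (4·0.125·0.336 + 2·0.5·0.232) − 0.21 = 0.19.
Option 2 has the higher net inclusive-fitness payoff.

Option 2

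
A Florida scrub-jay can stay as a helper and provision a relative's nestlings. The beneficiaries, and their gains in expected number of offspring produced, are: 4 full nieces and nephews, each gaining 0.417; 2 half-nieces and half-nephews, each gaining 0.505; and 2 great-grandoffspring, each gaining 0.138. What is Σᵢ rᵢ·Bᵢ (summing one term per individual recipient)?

r to a full niece or nephew = 0.25 (full aunt/uncle↔niece/nephew: two paths of length 3 through the shared grandparent pair: r = 2·(1/2)^3 = 1/4).
r to a half-niece or half-nephew = 0.125 (half-aunt/uncle↔niece/nephew: one path of length 3: r = (1/2)^3 = 1/8).
r to a great-grandoffspring = 0.125 (three parent–offspring links: r = (1/2)^3 = 1/8).
Summing one r·B term per recipient: 4·0.25·0.417 + 2·0.125·0.505 + 2·0.125·0.138 = 0.57775.

0.57775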